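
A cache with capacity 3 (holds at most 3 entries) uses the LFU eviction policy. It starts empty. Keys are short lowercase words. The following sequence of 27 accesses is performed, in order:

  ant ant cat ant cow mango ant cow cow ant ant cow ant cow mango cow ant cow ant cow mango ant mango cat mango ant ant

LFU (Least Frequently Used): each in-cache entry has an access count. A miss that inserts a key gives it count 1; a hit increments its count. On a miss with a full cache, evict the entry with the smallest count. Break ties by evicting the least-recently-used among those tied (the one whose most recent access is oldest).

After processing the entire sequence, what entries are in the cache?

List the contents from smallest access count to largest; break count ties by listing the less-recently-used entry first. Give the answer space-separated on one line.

Answer: mango cow ant

Derivation:
LFU simulation (capacity=3):
  1. access ant: MISS. Cache: [ant(c=1)]
  2. access ant: HIT, count now 2. Cache: [ant(c=2)]
  3. access cat: MISS. Cache: [cat(c=1) ant(c=2)]
  4. access ant: HIT, count now 3. Cache: [cat(c=1) ant(c=3)]
  5. access cow: MISS. Cache: [cat(c=1) cow(c=1) ant(c=3)]
  6. access mango: MISS, evict cat(c=1). Cache: [cow(c=1) mango(c=1) ant(c=3)]
  7. access ant: HIT, count now 4. Cache: [cow(c=1) mango(c=1) ant(c=4)]
  8. access cow: HIT, count now 2. Cache: [mango(c=1) cow(c=2) ant(c=4)]
  9. access cow: HIT, count now 3. Cache: [mango(c=1) cow(c=3) ant(c=4)]
  10. access ant: HIT, count now 5. Cache: [mango(c=1) cow(c=3) ant(c=5)]
  11. access ant: HIT, count now 6. Cache: [mango(c=1) cow(c=3) ant(c=6)]
  12. access cow: HIT, count now 4. Cache: [mango(c=1) cow(c=4) ant(c=6)]
  13. access ant: HIT, count now 7. Cache: [mango(c=1) cow(c=4) ant(c=7)]
  14. access cow: HIT, count now 5. Cache: [mango(c=1) cow(c=5) ant(c=7)]
  15. access mango: HIT, count now 2. Cache: [mango(c=2) cow(c=5) ant(c=7)]
  16. access cow: HIT, count now 6. Cache: [mango(c=2) cow(c=6) ant(c=7)]
  17. access ant: HIT, count now 8. Cache: [mango(c=2) cow(c=6) ant(c=8)]
  18. access cow: HIT, count now 7. Cache: [mango(c=2) cow(c=7) ant(c=8)]
  19. access ant: HIT, count now 9. Cache: [mango(c=2) cow(c=7) ant(c=9)]
  20. access cow: HIT, count now 8. Cache: [mango(c=2) cow(c=8) ant(c=9)]
  21. access mango: HIT, count now 3. Cache: [mango(c=3) cow(c=8) ant(c=9)]
  22. access ant: HIT, count now 10. Cache: [mango(c=3) cow(c=8) ant(c=10)]
  23. access mango: HIT, count now 4. Cache: [mango(c=4) cow(c=8) ant(c=10)]
  24. access cat: MISS, evict mango(c=4). Cache: [cat(c=1) cow(c=8) ant(c=10)]
  25. access mango: MISS, evict cat(c=1). Cache: [mango(c=1) cow(c=8) ant(c=10)]
  26. access ant: HIT, count now 11. Cache: [mango(c=1) cow(c=8) ant(c=11)]
  27. access ant: HIT, count now 12. Cache: [mango(c=1) cow(c=8) ant(c=12)]
Total: 21 hits, 6 misses, 3 evictions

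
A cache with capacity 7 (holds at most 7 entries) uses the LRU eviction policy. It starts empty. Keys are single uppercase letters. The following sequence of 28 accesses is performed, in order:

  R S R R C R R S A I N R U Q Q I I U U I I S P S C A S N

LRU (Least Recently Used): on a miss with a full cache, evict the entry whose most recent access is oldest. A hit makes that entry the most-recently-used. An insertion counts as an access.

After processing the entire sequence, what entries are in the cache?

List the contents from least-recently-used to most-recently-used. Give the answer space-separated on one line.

LRU simulation (capacity=7):
  1. access R: MISS. Cache (LRU->MRU): [R]
  2. access S: MISS. Cache (LRU->MRU): [R S]
  3. access R: HIT. Cache (LRU->MRU): [S R]
  4. access R: HIT. Cache (LRU->MRU): [S R]
  5. access C: MISS. Cache (LRU->MRU): [S R C]
  6. access R: HIT. Cache (LRU->MRU): [S C R]
  7. access R: HIT. Cache (LRU->MRU): [S C R]
  8. access S: HIT. Cache (LRU->MRU): [C R S]
  9. access A: MISS. Cache (LRU->MRU): [C R S A]
  10. access I: MISS. Cache (LRU->MRU): [C R S A I]
  11. access N: MISS. Cache (LRU->MRU): [C R S A I N]
  12. access R: HIT. Cache (LRU->MRU): [C S A I N R]
  13. access U: MISS. Cache (LRU->MRU): [C S A I N R U]
  14. access Q: MISS, evict C. Cache (LRU->MRU): [S A I N R U Q]
  15. access Q: HIT. Cache (LRU->MRU): [S A I N R U Q]
  16. access I: HIT. Cache (LRU->MRU): [S A N R U Q I]
  17. access I: HIT. Cache (LRU->MRU): [S A N R U Q I]
  18. access U: HIT. Cache (LRU->MRU): [S A N R Q I U]
  19. access U: HIT. Cache (LRU->MRU): [S A N R Q I U]
  20. access I: HIT. Cache (LRU->MRU): [S A N R Q U I]
  21. access I: HIT. Cache (LRU->MRU): [S A N R Q U I]
  22. access S: HIT. Cache (LRU->MRU): [A N R Q U I S]
  23. access P: MISS, evict A. Cache (LRU->MRU): [N R Q U I S P]
  24. access S: HIT. Cache (LRU->MRU): [N R Q U I P S]
  25. access C: MISS, evict N. Cache (LRU->MRU): [R Q U I P S C]
  26. access A: MISS, evict R. Cache (LRU->MRU): [Q U I P S C A]
  27. access S: HIT. Cache (LRU->MRU): [Q U I P C A S]
  28. access N: MISS, evict Q. Cache (LRU->MRU): [U I P C A S N]
Total: 16 hits, 12 misses, 5 evictions

Answer: U I P C A S N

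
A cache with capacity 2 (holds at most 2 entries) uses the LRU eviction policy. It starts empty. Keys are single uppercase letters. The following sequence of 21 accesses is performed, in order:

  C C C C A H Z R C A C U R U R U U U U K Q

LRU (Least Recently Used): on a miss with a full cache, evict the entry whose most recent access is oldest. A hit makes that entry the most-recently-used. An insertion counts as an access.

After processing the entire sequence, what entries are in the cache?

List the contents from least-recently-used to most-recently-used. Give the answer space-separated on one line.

LRU simulation (capacity=2):
  1. access C: MISS. Cache (LRU->MRU): [C]
  2. access C: HIT. Cache (LRU->MRU): [C]
  3. access C: HIT. Cache (LRU->MRU): [C]
  4. access C: HIT. Cache (LRU->MRU): [C]
  5. access A: MISS. Cache (LRU->MRU): [C A]
  6. access H: MISS, evict C. Cache (LRU->MRU): [A H]
  7. access Z: MISS, evict A. Cache (LRU->MRU): [H Z]
  8. access R: MISS, evict H. Cache (LRU->MRU): [Z R]
  9. access C: MISS, evict Z. Cache (LRU->MRU): [R C]
  10. access A: MISS, evict R. Cache (LRU->MRU): [C A]
  11. access C: HIT. Cache (LRU->MRU): [A C]
  12. access U: MISS, evict A. Cache (LRU->MRU): [C U]
  13. access R: MISS, evict C. Cache (LRU->MRU): [U R]
  14. access U: HIT. Cache (LRU->MRU): [R U]
  15. access R: HIT. Cache (LRU->MRU): [U R]
  16. access U: HIT. Cache (LRU->MRU): [R U]
  17. access U: HIT. Cache (LRU->MRU): [R U]
  18. access U: HIT. Cache (LRU->MRU): [R U]
  19. access U: HIT. Cache (LRU->MRU): [R U]
  20. access K: MISS, evict R. Cache (LRU->MRU): [U K]
  21. access Q: MISS, evict U. Cache (LRU->MRU): [K Q]
Total: 10 hits, 11 misses, 9 evictions

Answer: K Q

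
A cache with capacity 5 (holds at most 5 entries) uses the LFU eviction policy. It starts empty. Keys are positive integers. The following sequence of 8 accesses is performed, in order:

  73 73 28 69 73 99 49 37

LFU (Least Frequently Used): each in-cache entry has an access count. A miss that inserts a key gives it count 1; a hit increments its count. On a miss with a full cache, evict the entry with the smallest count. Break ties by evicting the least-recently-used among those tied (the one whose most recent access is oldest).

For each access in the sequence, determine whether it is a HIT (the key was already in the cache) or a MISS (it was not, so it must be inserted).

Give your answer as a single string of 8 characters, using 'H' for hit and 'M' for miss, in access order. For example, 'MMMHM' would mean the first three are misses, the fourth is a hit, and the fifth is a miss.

LFU simulation (capacity=5):
  1. access 73: MISS. Cache: [73(c=1)]
  2. access 73: HIT, count now 2. Cache: [73(c=2)]
  3. access 28: MISS. Cache: [28(c=1) 73(c=2)]
  4. access 69: MISS. Cache: [28(c=1) 69(c=1) 73(c=2)]
  5. access 73: HIT, count now 3. Cache: [28(c=1) 69(c=1) 73(c=3)]
  6. access 99: MISS. Cache: [28(c=1) 69(c=1) 99(c=1) 73(c=3)]
  7. access 49: MISS. Cache: [28(c=1) 69(c=1) 99(c=1) 49(c=1) 73(c=3)]
  8. access 37: MISS, evict 28(c=1). Cache: [69(c=1) 99(c=1) 49(c=1) 37(c=1) 73(c=3)]
Total: 2 hits, 6 misses, 1 evictions

Answer: MHMMHMMM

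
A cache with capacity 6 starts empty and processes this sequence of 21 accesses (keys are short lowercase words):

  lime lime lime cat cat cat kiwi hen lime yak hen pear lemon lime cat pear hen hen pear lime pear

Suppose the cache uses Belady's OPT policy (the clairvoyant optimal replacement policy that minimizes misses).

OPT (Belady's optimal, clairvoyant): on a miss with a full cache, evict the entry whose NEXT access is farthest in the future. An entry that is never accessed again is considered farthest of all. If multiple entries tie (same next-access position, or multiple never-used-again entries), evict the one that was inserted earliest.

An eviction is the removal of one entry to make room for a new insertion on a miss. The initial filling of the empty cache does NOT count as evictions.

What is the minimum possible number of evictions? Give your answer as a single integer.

OPT (Belady) simulation (capacity=6):
  1. access lime: MISS. Cache: [lime]
  2. access lime: HIT. Next use of lime: step 3. Cache: [lime]
  3. access lime: HIT. Next use of lime: step 9. Cache: [lime]
  4. access cat: MISS. Cache: [lime cat]
  5. access cat: HIT. Next use of cat: step 6. Cache: [lime cat]
  6. access cat: HIT. Next use of cat: step 15. Cache: [lime cat]
  7. access kiwi: MISS. Cache: [lime cat kiwi]
  8. access hen: MISS. Cache: [lime cat kiwi hen]
  9. access lime: HIT. Next use of lime: step 14. Cache: [lime cat kiwi hen]
  10. access yak: MISS. Cache: [lime cat kiwi hen yak]
  11. access hen: HIT. Next use of hen: step 17. Cache: [lime cat kiwi hen yak]
  12. access pear: MISS. Cache: [lime cat kiwi hen yak pear]
  13. access lemon: MISS, evict kiwi (next use: never). Cache: [lime cat hen yak pear lemon]
  14. access lime: HIT. Next use of lime: step 20. Cache: [lime cat hen yak pear lemon]
  15. access cat: HIT. Next use of cat: never. Cache: [lime cat hen yak pear lemon]
  16. access pear: HIT. Next use of pear: step 19. Cache: [lime cat hen yak pear lemon]
  17. access hen: HIT. Next use of hen: step 18. Cache: [lime cat hen yak pear lemon]
  18. access hen: HIT. Next use of hen: never. Cache: [lime cat hen yak pear lemon]
  19. access pear: HIT. Next use of pear: step 21. Cache: [lime cat hen yak pear lemon]
  20. access lime: HIT. Next use of lime: never. Cache: [lime cat hen yak pear lemon]
  21. access pear: HIT. Next use of pear: never. Cache: [lime cat hen yak pear lemon]
Total: 14 hits, 7 misses, 1 evictions

Answer: 1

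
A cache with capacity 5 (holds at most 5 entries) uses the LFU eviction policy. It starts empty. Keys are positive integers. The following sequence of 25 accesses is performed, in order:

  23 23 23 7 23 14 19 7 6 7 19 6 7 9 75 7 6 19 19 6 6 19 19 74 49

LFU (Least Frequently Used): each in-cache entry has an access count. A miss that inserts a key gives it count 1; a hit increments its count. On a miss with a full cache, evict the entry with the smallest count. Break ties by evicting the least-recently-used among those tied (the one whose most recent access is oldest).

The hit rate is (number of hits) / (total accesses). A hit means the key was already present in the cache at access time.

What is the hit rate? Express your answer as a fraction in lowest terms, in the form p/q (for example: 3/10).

LFU simulation (capacity=5):
  1. access 23: MISS. Cache: [23(c=1)]
  2. access 23: HIT, count now 2. Cache: [23(c=2)]
  3. access 23: HIT, count now 3. Cache: [23(c=3)]
  4. access 7: MISS. Cache: [7(c=1) 23(c=3)]
  5. access 23: HIT, count now 4. Cache: [7(c=1) 23(c=4)]
  6. access 14: MISS. Cache: [7(c=1) 14(c=1) 23(c=4)]
  7. access 19: MISS. Cache: [7(c=1) 14(c=1) 19(c=1) 23(c=4)]
  8. access 7: HIT, count now 2. Cache: [14(c=1) 19(c=1) 7(c=2) 23(c=4)]
  9. access 6: MISS. Cache: [14(c=1) 19(c=1) 6(c=1) 7(c=2) 23(c=4)]
  10. access 7: HIT, count now 3. Cache: [14(c=1) 19(c=1) 6(c=1) 7(c=3) 23(c=4)]
  11. access 19: HIT, count now 2. Cache: [14(c=1) 6(c=1) 19(c=2) 7(c=3) 23(c=4)]
  12. access 6: HIT, count now 2. Cache: [14(c=1) 19(c=2) 6(c=2) 7(c=3) 23(c=4)]
  13. access 7: HIT, count now 4. Cache: [14(c=1) 19(c=2) 6(c=2) 23(c=4) 7(c=4)]
  14. access 9: MISS, evict 14(c=1). Cache: [9(c=1) 19(c=2) 6(c=2) 23(c=4) 7(c=4)]
  15. access 75: MISS, evict 9(c=1). Cache: [75(c=1) 19(c=2) 6(c=2) 23(c=4) 7(c=4)]
  16. access 7: HIT, count now 5. Cache: [75(c=1) 19(c=2) 6(c=2) 23(c=4) 7(c=5)]
  17. access 6: HIT, count now 3. Cache: [75(c=1) 19(c=2) 6(c=3) 23(c=4) 7(c=5)]
  18. access 19: HIT, count now 3. Cache: [75(c=1) 6(c=3) 19(c=3) 23(c=4) 7(c=5)]
  19. access 19: HIT, count now 4. Cache: [75(c=1) 6(c=3) 23(c=4) 19(c=4) 7(c=5)]
  20. access 6: HIT, count now 4. Cache: [75(c=1) 23(c=4) 19(c=4) 6(c=4) 7(c=5)]
  21. access 6: HIT, count now 5. Cache: [75(c=1) 23(c=4) 19(c=4) 7(c=5) 6(c=5)]
  22. access 19: HIT, count now 5. Cache: [75(c=1) 23(c=4) 7(c=5) 6(c=5) 19(c=5)]
  23. access 19: HIT, count now 6. Cache: [75(c=1) 23(c=4) 7(c=5) 6(c=5) 19(c=6)]
  24. access 74: MISS, evict 75(c=1). Cache: [74(c=1) 23(c=4) 7(c=5) 6(c=5) 19(c=6)]
  25. access 49: MISS, evict 74(c=1). Cache: [49(c=1) 23(c=4) 7(c=5) 6(c=5) 19(c=6)]
Total: 16 hits, 9 misses, 4 evictions

Hit rate = 16/25

Answer: 16/25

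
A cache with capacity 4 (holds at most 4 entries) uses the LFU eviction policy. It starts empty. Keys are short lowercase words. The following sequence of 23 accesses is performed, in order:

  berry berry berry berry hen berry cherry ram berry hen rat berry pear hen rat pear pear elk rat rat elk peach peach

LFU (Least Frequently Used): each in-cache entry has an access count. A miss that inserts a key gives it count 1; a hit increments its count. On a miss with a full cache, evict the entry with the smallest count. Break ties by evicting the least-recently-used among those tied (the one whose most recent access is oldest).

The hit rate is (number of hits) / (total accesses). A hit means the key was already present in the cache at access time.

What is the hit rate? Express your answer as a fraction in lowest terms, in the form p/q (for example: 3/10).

Answer: 13/23

Derivation:
LFU simulation (capacity=4):
  1. access berry: MISS. Cache: [berry(c=1)]
  2. access berry: HIT, count now 2. Cache: [berry(c=2)]
  3. access berry: HIT, count now 3. Cache: [berry(c=3)]
  4. access berry: HIT, count now 4. Cache: [berry(c=4)]
  5. access hen: MISS. Cache: [hen(c=1) berry(c=4)]
  6. access berry: HIT, count now 5. Cache: [hen(c=1) berry(c=5)]
  7. access cherry: MISS. Cache: [hen(c=1) cherry(c=1) berry(c=5)]
  8. access ram: MISS. Cache: [hen(c=1) cherry(c=1) ram(c=1) berry(c=5)]
  9. access berry: HIT, count now 6. Cache: [hen(c=1) cherry(c=1) ram(c=1) berry(c=6)]
  10. access hen: HIT, count now 2. Cache: [cherry(c=1) ram(c=1) hen(c=2) berry(c=6)]
  11. access rat: MISS, evict cherry(c=1). Cache: [ram(c=1) rat(c=1) hen(c=2) berry(c=6)]
  12. access berry: HIT, count now 7. Cache: [ram(c=1) rat(c=1) hen(c=2) berry(c=7)]
  13. access pear: MISS, evict ram(c=1). Cache: [rat(c=1) pear(c=1) hen(c=2) berry(c=7)]
  14. access hen: HIT, count now 3. Cache: [rat(c=1) pear(c=1) hen(c=3) berry(c=7)]
  15. access rat: HIT, count now 2. Cache: [pear(c=1) rat(c=2) hen(c=3) berry(c=7)]
  16. access pear: HIT, count now 2. Cache: [rat(c=2) pear(c=2) hen(c=3) berry(c=7)]
  17. access pear: HIT, count now 3. Cache: [rat(c=2) hen(c=3) pear(c=3) berry(c=7)]
  18. access elk: MISS, evict rat(c=2). Cache: [elk(c=1) hen(c=3) pear(c=3) berry(c=7)]
  19. access rat: MISS, evict elk(c=1). Cache: [rat(c=1) hen(c=3) pear(c=3) berry(c=7)]
  20. access rat: HIT, count now 2. Cache: [rat(c=2) hen(c=3) pear(c=3) berry(c=7)]
  21. access elk: MISS, evict rat(c=2). Cache: [elk(c=1) hen(c=3) pear(c=3) berry(c=7)]
  22. access peach: MISS, evict elk(c=1). Cache: [peach(c=1) hen(c=3) pear(c=3) berry(c=7)]
  23. access peach: HIT, count now 2. Cache: [peach(c=2) hen(c=3) pear(c=3) berry(c=7)]
Total: 13 hits, 10 misses, 6 evictions

Hit rate = 13/23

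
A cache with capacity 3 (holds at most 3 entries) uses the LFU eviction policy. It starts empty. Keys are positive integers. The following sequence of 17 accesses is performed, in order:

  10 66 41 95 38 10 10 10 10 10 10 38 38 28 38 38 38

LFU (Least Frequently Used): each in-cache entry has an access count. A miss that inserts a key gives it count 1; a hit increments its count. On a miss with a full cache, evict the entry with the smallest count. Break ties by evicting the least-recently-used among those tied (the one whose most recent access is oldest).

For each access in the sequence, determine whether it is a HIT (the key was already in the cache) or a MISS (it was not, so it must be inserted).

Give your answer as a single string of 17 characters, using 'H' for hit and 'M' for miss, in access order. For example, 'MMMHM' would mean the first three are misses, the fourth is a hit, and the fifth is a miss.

Answer: MMMMMMHHHHHHHMHHH

Derivation:
LFU simulation (capacity=3):
  1. access 10: MISS. Cache: [10(c=1)]
  2. access 66: MISS. Cache: [10(c=1) 66(c=1)]
  3. access 41: MISS. Cache: [10(c=1) 66(c=1) 41(c=1)]
  4. access 95: MISS, evict 10(c=1). Cache: [66(c=1) 41(c=1) 95(c=1)]
  5. access 38: MISS, evict 66(c=1). Cache: [41(c=1) 95(c=1) 38(c=1)]
  6. access 10: MISS, evict 41(c=1). Cache: [95(c=1) 38(c=1) 10(c=1)]
  7. access 10: HIT, count now 2. Cache: [95(c=1) 38(c=1) 10(c=2)]
  8. access 10: HIT, count now 3. Cache: [95(c=1) 38(c=1) 10(c=3)]
  9. access 10: HIT, count now 4. Cache: [95(c=1) 38(c=1) 10(c=4)]
  10. access 10: HIT, count now 5. Cache: [95(c=1) 38(c=1) 10(c=5)]
  11. access 10: HIT, count now 6. Cache: [95(c=1) 38(c=1) 10(c=6)]
  12. access 38: HIT, count now 2. Cache: [95(c=1) 38(c=2) 10(c=6)]
  13. access 38: HIT, count now 3. Cache: [95(c=1) 38(c=3) 10(c=6)]
  14. access 28: MISS, evict 95(c=1). Cache: [28(c=1) 38(c=3) 10(c=6)]
  15. access 38: HIT, count now 4. Cache: [28(c=1) 38(c=4) 10(c=6)]
  16. access 38: HIT, count now 5. Cache: [28(c=1) 38(c=5) 10(c=6)]
  17. access 38: HIT, count now 6. Cache: [28(c=1) 10(c=6) 38(c=6)]
Total: 10 hits, 7 misses, 4 evictions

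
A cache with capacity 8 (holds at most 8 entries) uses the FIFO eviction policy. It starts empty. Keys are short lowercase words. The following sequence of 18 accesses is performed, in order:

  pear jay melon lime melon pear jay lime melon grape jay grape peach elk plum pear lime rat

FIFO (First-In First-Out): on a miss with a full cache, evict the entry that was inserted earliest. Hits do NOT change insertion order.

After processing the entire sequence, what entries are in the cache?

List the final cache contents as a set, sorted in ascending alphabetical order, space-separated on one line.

Answer: elk grape jay lime melon peach plum rat

Derivation:
FIFO simulation (capacity=8):
  1. access pear: MISS. Cache (old->new): [pear]
  2. access jay: MISS. Cache (old->new): [pear jay]
  3. access melon: MISS. Cache (old->new): [pear jay melon]
  4. access lime: MISS. Cache (old->new): [pear jay melon lime]
  5. access melon: HIT. Cache (old->new): [pear jay melon lime]
  6. access pear: HIT. Cache (old->new): [pear jay melon lime]
  7. access jay: HIT. Cache (old->new): [pear jay melon lime]
  8. access lime: HIT. Cache (old->new): [pear jay melon lime]
  9. access melon: HIT. Cache (old->new): [pear jay melon lime]
  10. access grape: MISS. Cache (old->new): [pear jay melon lime grape]
  11. access jay: HIT. Cache (old->new): [pear jay melon lime grape]
  12. access grape: HIT. Cache (old->new): [pear jay melon lime grape]
  13. access peach: MISS. Cache (old->new): [pear jay melon lime grape peach]
  14. access elk: MISS. Cache (old->new): [pear jay melon lime grape peach elk]
  15. access plum: MISS. Cache (old->new): [pear jay melon lime grape peach elk plum]
  16. access pear: HIT. Cache (old->new): [pear jay melon lime grape peach elk plum]
  17. access lime: HIT. Cache (old->new): [pear jay melon lime grape peach elk plum]
  18. access rat: MISS, evict pear. Cache (old->new): [jay melon lime grape peach elk plum rat]
Total: 9 hits, 9 misses, 1 evictions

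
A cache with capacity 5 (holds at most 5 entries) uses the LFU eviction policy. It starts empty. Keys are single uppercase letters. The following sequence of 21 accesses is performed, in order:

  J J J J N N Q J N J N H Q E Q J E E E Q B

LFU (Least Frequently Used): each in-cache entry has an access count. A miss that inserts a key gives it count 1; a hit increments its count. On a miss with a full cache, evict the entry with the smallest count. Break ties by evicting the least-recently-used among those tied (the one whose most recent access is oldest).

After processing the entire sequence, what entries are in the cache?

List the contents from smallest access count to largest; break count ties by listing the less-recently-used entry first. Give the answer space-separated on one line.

Answer: B N E Q J

Derivation:
LFU simulation (capacity=5):
  1. access J: MISS. Cache: [J(c=1)]
  2. access J: HIT, count now 2. Cache: [J(c=2)]
  3. access J: HIT, count now 3. Cache: [J(c=3)]
  4. access J: HIT, count now 4. Cache: [J(c=4)]
  5. access N: MISS. Cache: [N(c=1) J(c=4)]
  6. access N: HIT, count now 2. Cache: [N(c=2) J(c=4)]
  7. access Q: MISS. Cache: [Q(c=1) N(c=2) J(c=4)]
  8. access J: HIT, count now 5. Cache: [Q(c=1) N(c=2) J(c=5)]
  9. access N: HIT, count now 3. Cache: [Q(c=1) N(c=3) J(c=5)]
  10. access J: HIT, count now 6. Cache: [Q(c=1) N(c=3) J(c=6)]
  11. access N: HIT, count now 4. Cache: [Q(c=1) N(c=4) J(c=6)]
  12. access H: MISS. Cache: [Q(c=1) H(c=1) N(c=4) J(c=6)]
  13. access Q: HIT, count now 2. Cache: [H(c=1) Q(c=2) N(c=4) J(c=6)]
  14. access E: MISS. Cache: [H(c=1) E(c=1) Q(c=2) N(c=4) J(c=6)]
  15. access Q: HIT, count now 3. Cache: [H(c=1) E(c=1) Q(c=3) N(c=4) J(c=6)]
  16. access J: HIT, count now 7. Cache: [H(c=1) E(c=1) Q(c=3) N(c=4) J(c=7)]
  17. access E: HIT, count now 2. Cache: [H(c=1) E(c=2) Q(c=3) N(c=4) J(c=7)]
  18. access E: HIT, count now 3. Cache: [H(c=1) Q(c=3) E(c=3) N(c=4) J(c=7)]
  19. access E: HIT, count now 4. Cache: [H(c=1) Q(c=3) N(c=4) E(c=4) J(c=7)]
  20. access Q: HIT, count now 4. Cache: [H(c=1) N(c=4) E(c=4) Q(c=4) J(c=7)]
  21. access B: MISS, evict H(c=1). Cache: [B(c=1) N(c=4) E(c=4) Q(c=4) J(c=7)]
Total: 15 hits, 6 misses, 1 evictions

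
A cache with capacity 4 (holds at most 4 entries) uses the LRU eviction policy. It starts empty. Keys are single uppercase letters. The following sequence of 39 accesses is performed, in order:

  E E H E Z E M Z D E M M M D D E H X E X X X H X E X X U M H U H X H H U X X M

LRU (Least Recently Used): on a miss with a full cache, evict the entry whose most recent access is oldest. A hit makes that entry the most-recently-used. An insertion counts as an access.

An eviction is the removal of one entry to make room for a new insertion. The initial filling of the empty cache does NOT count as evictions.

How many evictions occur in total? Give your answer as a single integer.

LRU simulation (capacity=4):
  1. access E: MISS. Cache (LRU->MRU): [E]
  2. access E: HIT. Cache (LRU->MRU): [E]
  3. access H: MISS. Cache (LRU->MRU): [E H]
  4. access E: HIT. Cache (LRU->MRU): [H E]
  5. access Z: MISS. Cache (LRU->MRU): [H E Z]
  6. access E: HIT. Cache (LRU->MRU): [H Z E]
  7. access M: MISS. Cache (LRU->MRU): [H Z E M]
  8. access Z: HIT. Cache (LRU->MRU): [H E M Z]
  9. access D: MISS, evict H. Cache (LRU->MRU): [E M Z D]
  10. access E: HIT. Cache (LRU->MRU): [M Z D E]
  11. access M: HIT. Cache (LRU->MRU): [Z D E M]
  12. access M: HIT. Cache (LRU->MRU): [Z D E M]
  13. access M: HIT. Cache (LRU->MRU): [Z D E M]
  14. access D: HIT. Cache (LRU->MRU): [Z E M D]
  15. access D: HIT. Cache (LRU->MRU): [Z E M D]
  16. access E: HIT. Cache (LRU->MRU): [Z M D E]
  17. access H: MISS, evict Z. Cache (LRU->MRU): [M D E H]
  18. access X: MISS, evict M. Cache (LRU->MRU): [D E H X]
  19. access E: HIT. Cache (LRU->MRU): [D H X E]
  20. access X: HIT. Cache (LRU->MRU): [D H E X]
  21. access X: HIT. Cache (LRU->MRU): [D H E X]
  22. access X: HIT. Cache (LRU->MRU): [D H E X]
  23. access H: HIT. Cache (LRU->MRU): [D E X H]
  24. access X: HIT. Cache (LRU->MRU): [D E H X]
  25. access E: HIT. Cache (LRU->MRU): [D H X E]
  26. access X: HIT. Cache (LRU->MRU): [D H E X]
  27. access X: HIT. Cache (LRU->MRU): [D H E X]
  28. access U: MISS, evict D. Cache (LRU->MRU): [H E X U]
  29. access M: MISS, evict H. Cache (LRU->MRU): [E X U M]
  30. access H: MISS, evict E. Cache (LRU->MRU): [X U M H]
  31. access U: HIT. Cache (LRU->MRU): [X M H U]
  32. access H: HIT. Cache (LRU->MRU): [X M U H]
  33. access X: HIT. Cache (LRU->MRU): [M U H X]
  34. access H: HIT. Cache (LRU->MRU): [M U X H]
  35. access H: HIT. Cache (LRU->MRU): [M U X H]
  36. access U: HIT. Cache (LRU->MRU): [M X H U]
  37. access X: HIT. Cache (LRU->MRU): [M H U X]
  38. access X: HIT. Cache (LRU->MRU): [M H U X]
  39. access M: HIT. Cache (LRU->MRU): [H U X M]
Total: 29 hits, 10 misses, 6 evictions

Answer: 6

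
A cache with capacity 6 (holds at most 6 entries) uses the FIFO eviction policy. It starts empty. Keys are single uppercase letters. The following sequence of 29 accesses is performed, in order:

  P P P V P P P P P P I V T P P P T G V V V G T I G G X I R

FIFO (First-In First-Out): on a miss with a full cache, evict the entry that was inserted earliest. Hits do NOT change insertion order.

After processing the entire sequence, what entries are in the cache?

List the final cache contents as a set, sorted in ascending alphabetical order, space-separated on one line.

Answer: G I R T V X

Derivation:
FIFO simulation (capacity=6):
  1. access P: MISS. Cache (old->new): [P]
  2. access P: HIT. Cache (old->new): [P]
  3. access P: HIT. Cache (old->new): [P]
  4. access V: MISS. Cache (old->new): [P V]
  5. access P: HIT. Cache (old->new): [P V]
  6. access P: HIT. Cache (old->new): [P V]
  7. access P: HIT. Cache (old->new): [P V]
  8. access P: HIT. Cache (old->new): [P V]
  9. access P: HIT. Cache (old->new): [P V]
  10. access P: HIT. Cache (old->new): [P V]
  11. access I: MISS. Cache (old->new): [P V I]
  12. access V: HIT. Cache (old->new): [P V I]
  13. access T: MISS. Cache (old->new): [P V I T]
  14. access P: HIT. Cache (old->new): [P V I T]
  15. access P: HIT. Cache (old->new): [P V I T]
  16. access P: HIT. Cache (old->new): [P V I T]
  17. access T: HIT. Cache (old->new): [P V I T]
  18. access G: MISS. Cache (old->new): [P V I T G]
  19. access V: HIT. Cache (old->new): [P V I T G]
  20. access V: HIT. Cache (old->new): [P V I T G]
  21. access V: HIT. Cache (old->new): [P V I T G]
  22. access G: HIT. Cache (old->new): [P V I T G]
  23. access T: HIT. Cache (old->new): [P V I T G]
  24. access I: HIT. Cache (old->new): [P V I T G]
  25. access G: HIT. Cache (old->new): [P V I T G]
  26. access G: HIT. Cache (old->new): [P V I T G]
  27. access X: MISS. Cache (old->new): [P V I T G X]
  28. access I: HIT. Cache (old->new): [P V I T G X]
  29. access R: MISS, evict P. Cache (old->new): [V I T G X R]
Total: 22 hits, 7 misses, 1 evictions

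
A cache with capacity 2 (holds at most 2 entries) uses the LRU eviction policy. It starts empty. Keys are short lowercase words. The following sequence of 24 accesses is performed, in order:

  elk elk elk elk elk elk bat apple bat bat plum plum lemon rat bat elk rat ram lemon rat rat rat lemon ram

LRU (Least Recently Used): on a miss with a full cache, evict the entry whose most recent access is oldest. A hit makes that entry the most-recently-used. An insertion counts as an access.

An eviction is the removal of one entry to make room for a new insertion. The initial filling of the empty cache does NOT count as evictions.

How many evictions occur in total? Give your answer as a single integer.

LRU simulation (capacity=2):
  1. access elk: MISS. Cache (LRU->MRU): [elk]
  2. access elk: HIT. Cache (LRU->MRU): [elk]
  3. access elk: HIT. Cache (LRU->MRU): [elk]
  4. access elk: HIT. Cache (LRU->MRU): [elk]
  5. access elk: HIT. Cache (LRU->MRU): [elk]
  6. access elk: HIT. Cache (LRU->MRU): [elk]
  7. access bat: MISS. Cache (LRU->MRU): [elk bat]
  8. access apple: MISS, evict elk. Cache (LRU->MRU): [bat apple]
  9. access bat: HIT. Cache (LRU->MRU): [apple bat]
  10. access bat: HIT. Cache (LRU->MRU): [apple bat]
  11. access plum: MISS, evict apple. Cache (LRU->MRU): [bat plum]
  12. access plum: HIT. Cache (LRU->MRU): [bat plum]
  13. access lemon: MISS, evict bat. Cache (LRU->MRU): [plum lemon]
  14. access rat: MISS, evict plum. Cache (LRU->MRU): [lemon rat]
  15. access bat: MISS, evict lemon. Cache (LRU->MRU): [rat bat]
  16. access elk: MISS, evict rat. Cache (LRU->MRU): [bat elk]
  17. access rat: MISS, evict bat. Cache (LRU->MRU): [elk rat]
  18. access ram: MISS, evict elk. Cache (LRU->MRU): [rat ram]
  19. access lemon: MISS, evict rat. Cache (LRU->MRU): [ram lemon]
  20. access rat: MISS, evict ram. Cache (LRU->MRU): [lemon rat]
  21. access rat: HIT. Cache (LRU->MRU): [lemon rat]
  22. access rat: HIT. Cache (LRU->MRU): [lemon rat]
  23. access lemon: HIT. Cache (LRU->MRU): [rat lemon]
  24. access ram: MISS, evict rat. Cache (LRU->MRU): [lemon ram]
Total: 11 hits, 13 misses, 11 evictions

Answer: 11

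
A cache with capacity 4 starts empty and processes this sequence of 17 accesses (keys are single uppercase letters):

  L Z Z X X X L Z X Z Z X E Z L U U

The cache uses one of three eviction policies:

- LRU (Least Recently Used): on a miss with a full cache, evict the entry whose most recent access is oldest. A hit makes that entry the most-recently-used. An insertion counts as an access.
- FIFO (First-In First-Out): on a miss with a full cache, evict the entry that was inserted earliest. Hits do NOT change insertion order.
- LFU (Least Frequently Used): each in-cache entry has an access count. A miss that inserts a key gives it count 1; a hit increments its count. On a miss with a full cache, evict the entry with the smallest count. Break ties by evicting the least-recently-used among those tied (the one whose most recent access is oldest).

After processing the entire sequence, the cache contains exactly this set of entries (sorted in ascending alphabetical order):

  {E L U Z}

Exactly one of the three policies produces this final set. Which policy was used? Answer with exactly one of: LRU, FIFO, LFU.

Answer: LRU

Derivation:
Simulating under each policy and comparing final sets:
  LRU: final set = {E L U Z} -> MATCHES target
  FIFO: final set = {E U X Z} -> differs
  LFU: final set = {L U X Z} -> differs
Only LRU produces the target set.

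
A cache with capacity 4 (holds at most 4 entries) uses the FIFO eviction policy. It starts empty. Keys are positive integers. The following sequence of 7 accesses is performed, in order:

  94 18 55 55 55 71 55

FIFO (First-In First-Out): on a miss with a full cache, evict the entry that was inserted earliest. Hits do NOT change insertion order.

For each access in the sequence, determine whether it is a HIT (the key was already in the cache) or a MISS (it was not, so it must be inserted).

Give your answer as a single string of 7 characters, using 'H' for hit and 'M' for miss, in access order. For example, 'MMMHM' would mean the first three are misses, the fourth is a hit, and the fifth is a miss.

FIFO simulation (capacity=4):
  1. access 94: MISS. Cache (old->new): [94]
  2. access 18: MISS. Cache (old->new): [94 18]
  3. access 55: MISS. Cache (old->new): [94 18 55]
  4. access 55: HIT. Cache (old->new): [94 18 55]
  5. access 55: HIT. Cache (old->new): [94 18 55]
  6. access 71: MISS. Cache (old->new): [94 18 55 71]
  7. access 55: HIT. Cache (old->new): [94 18 55 71]
Total: 3 hits, 4 misses, 0 evictions

Answer: MMMHHMH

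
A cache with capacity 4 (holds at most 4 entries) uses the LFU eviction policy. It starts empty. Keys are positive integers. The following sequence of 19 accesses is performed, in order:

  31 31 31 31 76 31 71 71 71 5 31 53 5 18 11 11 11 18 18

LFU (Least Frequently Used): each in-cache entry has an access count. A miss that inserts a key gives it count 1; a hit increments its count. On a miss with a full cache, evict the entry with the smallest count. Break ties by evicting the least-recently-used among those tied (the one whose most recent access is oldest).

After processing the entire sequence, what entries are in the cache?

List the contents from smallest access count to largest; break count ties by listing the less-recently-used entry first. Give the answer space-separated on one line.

LFU simulation (capacity=4):
  1. access 31: MISS. Cache: [31(c=1)]
  2. access 31: HIT, count now 2. Cache: [31(c=2)]
  3. access 31: HIT, count now 3. Cache: [31(c=3)]
  4. access 31: HIT, count now 4. Cache: [31(c=4)]
  5. access 76: MISS. Cache: [76(c=1) 31(c=4)]
  6. access 31: HIT, count now 5. Cache: [76(c=1) 31(c=5)]
  7. access 71: MISS. Cache: [76(c=1) 71(c=1) 31(c=5)]
  8. access 71: HIT, count now 2. Cache: [76(c=1) 71(c=2) 31(c=5)]
  9. access 71: HIT, count now 3. Cache: [76(c=1) 71(c=3) 31(c=5)]
  10. access 5: MISS. Cache: [76(c=1) 5(c=1) 71(c=3) 31(c=5)]
  11. access 31: HIT, count now 6. Cache: [76(c=1) 5(c=1) 71(c=3) 31(c=6)]
  12. access 53: MISS, evict 76(c=1). Cache: [5(c=1) 53(c=1) 71(c=3) 31(c=6)]
  13. access 5: HIT, count now 2. Cache: [53(c=1) 5(c=2) 71(c=3) 31(c=6)]
  14. access 18: MISS, evict 53(c=1). Cache: [18(c=1) 5(c=2) 71(c=3) 31(c=6)]
  15. access 11: MISS, evict 18(c=1). Cache: [11(c=1) 5(c=2) 71(c=3) 31(c=6)]
  16. access 11: HIT, count now 2. Cache: [5(c=2) 11(c=2) 71(c=3) 31(c=6)]
  17. access 11: HIT, count now 3. Cache: [5(c=2) 71(c=3) 11(c=3) 31(c=6)]
  18. access 18: MISS, evict 5(c=2). Cache: [18(c=1) 71(c=3) 11(c=3) 31(c=6)]
  19. access 18: HIT, count now 2. Cache: [18(c=2) 71(c=3) 11(c=3) 31(c=6)]
Total: 11 hits, 8 misses, 4 evictions

Answer: 18 71 11 31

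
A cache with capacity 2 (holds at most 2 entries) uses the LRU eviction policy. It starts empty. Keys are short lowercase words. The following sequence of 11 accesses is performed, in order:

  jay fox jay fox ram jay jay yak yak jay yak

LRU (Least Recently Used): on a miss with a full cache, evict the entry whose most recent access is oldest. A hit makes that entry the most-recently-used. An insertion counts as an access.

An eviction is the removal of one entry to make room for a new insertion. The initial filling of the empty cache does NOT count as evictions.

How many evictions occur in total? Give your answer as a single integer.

Answer: 3

Derivation:
LRU simulation (capacity=2):
  1. access jay: MISS. Cache (LRU->MRU): [jay]
  2. access fox: MISS. Cache (LRU->MRU): [jay fox]
  3. access jay: HIT. Cache (LRU->MRU): [fox jay]
  4. access fox: HIT. Cache (LRU->MRU): [jay fox]
  5. access ram: MISS, evict jay. Cache (LRU->MRU): [fox ram]
  6. access jay: MISS, evict fox. Cache (LRU->MRU): [ram jay]
  7. access jay: HIT. Cache (LRU->MRU): [ram jay]
  8. access yak: MISS, evict ram. Cache (LRU->MRU): [jay yak]
  9. access yak: HIT. Cache (LRU->MRU): [jay yak]
  10. access jay: HIT. Cache (LRU->MRU): [yak jay]
  11. access yak: HIT. Cache (LRU->MRU): [jay yak]
Total: 6 hits, 5 misses, 3 evictions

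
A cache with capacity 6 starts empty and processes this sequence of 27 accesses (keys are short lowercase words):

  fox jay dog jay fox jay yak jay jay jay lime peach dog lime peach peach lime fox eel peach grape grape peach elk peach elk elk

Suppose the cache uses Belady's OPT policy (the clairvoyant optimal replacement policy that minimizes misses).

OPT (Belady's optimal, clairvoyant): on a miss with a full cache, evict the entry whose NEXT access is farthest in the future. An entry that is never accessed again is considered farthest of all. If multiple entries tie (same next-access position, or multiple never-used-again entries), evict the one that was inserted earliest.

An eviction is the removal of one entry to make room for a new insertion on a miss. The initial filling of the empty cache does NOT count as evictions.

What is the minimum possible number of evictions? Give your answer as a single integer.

Answer: 3

Derivation:
OPT (Belady) simulation (capacity=6):
  1. access fox: MISS. Cache: [fox]
  2. access jay: MISS. Cache: [fox jay]
  3. access dog: MISS. Cache: [fox jay dog]
  4. access jay: HIT. Next use of jay: step 6. Cache: [fox jay dog]
  5. access fox: HIT. Next use of fox: step 18. Cache: [fox jay dog]
  6. access jay: HIT. Next use of jay: step 8. Cache: [fox jay dog]
  7. access yak: MISS. Cache: [fox jay dog yak]
  8. access jay: HIT. Next use of jay: step 9. Cache: [fox jay dog yak]
  9. access jay: HIT. Next use of jay: step 10. Cache: [fox jay dog yak]
  10. access jay: HIT. Next use of jay: never. Cache: [fox jay dog yak]
  11. access lime: MISS. Cache: [fox jay dog yak lime]
  12. access peach: MISS. Cache: [fox jay dog yak lime peach]
  13. access dog: HIT. Next use of dog: never. Cache: [fox jay dog yak lime peach]
  14. access lime: HIT. Next use of lime: step 17. Cache: [fox jay dog yak lime peach]
  15. access peach: HIT. Next use of peach: step 16. Cache: [fox jay dog yak lime peach]
  16. access peach: HIT. Next use of peach: step 20. Cache: [fox jay dog yak lime peach]
  17. access lime: HIT. Next use of lime: never. Cache: [fox jay dog yak lime peach]
  18. access fox: HIT. Next use of fox: never. Cache: [fox jay dog yak lime peach]
  19. access eel: MISS, evict fox (next use: never). Cache: [jay dog yak lime peach eel]
  20. access peach: HIT. Next use of peach: step 23. Cache: [jay dog yak lime peach eel]
  21. access grape: MISS, evict jay (next use: never). Cache: [dog yak lime peach eel grape]
  22. access grape: HIT. Next use of grape: never. Cache: [dog yak lime peach eel grape]
  23. access peach: HIT. Next use of peach: step 25. Cache: [dog yak lime peach eel grape]
  24. access elk: MISS, evict dog (next use: never). Cache: [yak lime peach eel grape elk]
  25. access peach: HIT. Next use of peach: never. Cache: [yak lime peach eel grape elk]
  26. access elk: HIT. Next use of elk: step 27. Cache: [yak lime peach eel grape elk]
  27. access elk: HIT. Next use of elk: never. Cache: [yak lime peach eel grape elk]
Total: 18 hits, 9 misses, 3 evictions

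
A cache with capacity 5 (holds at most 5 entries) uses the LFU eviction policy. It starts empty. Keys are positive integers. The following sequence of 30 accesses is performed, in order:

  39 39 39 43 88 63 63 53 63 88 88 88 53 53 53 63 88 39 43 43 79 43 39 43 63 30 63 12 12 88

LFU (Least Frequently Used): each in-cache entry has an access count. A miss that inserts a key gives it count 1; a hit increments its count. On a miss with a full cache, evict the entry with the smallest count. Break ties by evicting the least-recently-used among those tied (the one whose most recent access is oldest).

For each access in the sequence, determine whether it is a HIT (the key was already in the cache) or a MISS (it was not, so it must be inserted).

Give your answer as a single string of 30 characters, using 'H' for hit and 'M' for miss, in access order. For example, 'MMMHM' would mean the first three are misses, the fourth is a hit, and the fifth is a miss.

LFU simulation (capacity=5):
  1. access 39: MISS. Cache: [39(c=1)]
  2. access 39: HIT, count now 2. Cache: [39(c=2)]
  3. access 39: HIT, count now 3. Cache: [39(c=3)]
  4. access 43: MISS. Cache: [43(c=1) 39(c=3)]
  5. access 88: MISS. Cache: [43(c=1) 88(c=1) 39(c=3)]
  6. access 63: MISS. Cache: [43(c=1) 88(c=1) 63(c=1) 39(c=3)]
  7. access 63: HIT, count now 2. Cache: [43(c=1) 88(c=1) 63(c=2) 39(c=3)]
  8. access 53: MISS. Cache: [43(c=1) 88(c=1) 53(c=1) 63(c=2) 39(c=3)]
  9. access 63: HIT, count now 3. Cache: [43(c=1) 88(c=1) 53(c=1) 39(c=3) 63(c=3)]
  10. access 88: HIT, count now 2. Cache: [43(c=1) 53(c=1) 88(c=2) 39(c=3) 63(c=3)]
  11. access 88: HIT, count now 3. Cache: [43(c=1) 53(c=1) 39(c=3) 63(c=3) 88(c=3)]
  12. access 88: HIT, count now 4. Cache: [43(c=1) 53(c=1) 39(c=3) 63(c=3) 88(c=4)]
  13. access 53: HIT, count now 2. Cache: [43(c=1) 53(c=2) 39(c=3) 63(c=3) 88(c=4)]
  14. access 53: HIT, count now 3. Cache: [43(c=1) 39(c=3) 63(c=3) 53(c=3) 88(c=4)]
  15. access 53: HIT, count now 4. Cache: [43(c=1) 39(c=3) 63(c=3) 88(c=4) 53(c=4)]
  16. access 63: HIT, count now 4. Cache: [43(c=1) 39(c=3) 88(c=4) 53(c=4) 63(c=4)]
  17. access 88: HIT, count now 5. Cache: [43(c=1) 39(c=3) 53(c=4) 63(c=4) 88(c=5)]
  18. access 39: HIT, count now 4. Cache: [43(c=1) 53(c=4) 63(c=4) 39(c=4) 88(c=5)]
  19. access 43: HIT, count now 2. Cache: [43(c=2) 53(c=4) 63(c=4) 39(c=4) 88(c=5)]
  20. access 43: HIT, count now 3. Cache: [43(c=3) 53(c=4) 63(c=4) 39(c=4) 88(c=5)]
  21. access 79: MISS, evict 43(c=3). Cache: [79(c=1) 53(c=4) 63(c=4) 39(c=4) 88(c=5)]
  22. access 43: MISS, evict 79(c=1). Cache: [43(c=1) 53(c=4) 63(c=4) 39(c=4) 88(c=5)]
  23. access 39: HIT, count now 5. Cache: [43(c=1) 53(c=4) 63(c=4) 88(c=5) 39(c=5)]
  24. access 43: HIT, count now 2. Cache: [43(c=2) 53(c=4) 63(c=4) 88(c=5) 39(c=5)]
  25. access 63: HIT, count now 5. Cache: [43(c=2) 53(c=4) 88(c=5) 39(c=5) 63(c=5)]
  26. access 30: MISS, evict 43(c=2). Cache: [30(c=1) 53(c=4) 88(c=5) 39(c=5) 63(c=5)]
  27. access 63: HIT, count now 6. Cache: [30(c=1) 53(c=4) 88(c=5) 39(c=5) 63(c=6)]
  28. access 12: MISS, evict 30(c=1). Cache: [12(c=1) 53(c=4) 88(c=5) 39(c=5) 63(c=6)]
  29. access 12: HIT, count now 2. Cache: [12(c=2) 53(c=4) 88(c=5) 39(c=5) 63(c=6)]
  30. access 88: HIT, count now 6. Cache: [12(c=2) 53(c=4) 39(c=5) 63(c=6) 88(c=6)]
Total: 21 hits, 9 misses, 4 evictions

Answer: MHHMMMHMHHHHHHHHHHHHMMHHHMHMHH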